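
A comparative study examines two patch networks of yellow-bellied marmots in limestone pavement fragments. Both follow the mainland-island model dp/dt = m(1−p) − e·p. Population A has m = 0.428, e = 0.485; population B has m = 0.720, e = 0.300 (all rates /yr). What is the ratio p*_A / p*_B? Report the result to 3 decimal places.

A: p*_A = m/(m+e) = 0.428/0.9130 = 0.4688.
B: p*_B = 0.720/1.0200 = 0.7059.
p*_A / p*_B = 0.4688/0.7059 = 0.6641.

0.664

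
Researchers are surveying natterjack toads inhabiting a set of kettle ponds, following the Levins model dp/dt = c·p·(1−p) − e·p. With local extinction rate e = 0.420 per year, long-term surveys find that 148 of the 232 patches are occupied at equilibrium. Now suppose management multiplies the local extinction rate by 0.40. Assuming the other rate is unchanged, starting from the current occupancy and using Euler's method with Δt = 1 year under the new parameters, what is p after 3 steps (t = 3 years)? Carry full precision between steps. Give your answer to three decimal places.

0.855

Observed p* = 148/232 = 0.63793.
Balance c(1−p*) = e gives c = e/(1 − 0.63793) = 0.420/0.36207 = 1.16000.
Starting from p₀ = 0.63793; update p ← p + (dp/dt)·Δt with the new parameters.
t = 1: p = 0.63793 + (+0.16076) = 0.79869
t = 2: p = 0.79869 + (+0.05233) = 0.85102
t = 3: p = 0.85102 + (+0.00410) = 0.85512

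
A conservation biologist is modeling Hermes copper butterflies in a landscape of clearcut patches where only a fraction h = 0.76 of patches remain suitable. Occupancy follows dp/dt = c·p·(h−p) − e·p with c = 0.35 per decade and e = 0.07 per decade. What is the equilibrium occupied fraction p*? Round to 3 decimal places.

0.560

Setting dp/dt = 0 and dividing by p* gives c·(h−p*) = e.
So p* = h − e/c = 0.76 − 0.07/0.35 = 0.76 − 0.2000 = 0.5600.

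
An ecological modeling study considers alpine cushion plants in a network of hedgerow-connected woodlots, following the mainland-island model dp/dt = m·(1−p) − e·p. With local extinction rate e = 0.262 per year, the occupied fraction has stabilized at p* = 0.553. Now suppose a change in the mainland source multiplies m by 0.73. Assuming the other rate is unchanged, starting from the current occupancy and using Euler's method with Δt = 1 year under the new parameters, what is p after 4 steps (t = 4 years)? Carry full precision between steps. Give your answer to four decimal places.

0.4795

Balance m(1−p*) = e·p* gives m = e·p*/(1−p*) = 0.262×0.55300/0.44700 = 0.32413.
Starting from p₀ = 0.55300; update p ← p + (dp/dt)·Δt with the new parameters.
t = 1: p = 0.55300 + (-0.03912) = 0.51388
t = 2: p = 0.51388 + (-0.01961) = 0.49427
t = 3: p = 0.49427 + (-0.00983) = 0.48443
t = 4: p = 0.48443 + (-0.00493) = 0.47950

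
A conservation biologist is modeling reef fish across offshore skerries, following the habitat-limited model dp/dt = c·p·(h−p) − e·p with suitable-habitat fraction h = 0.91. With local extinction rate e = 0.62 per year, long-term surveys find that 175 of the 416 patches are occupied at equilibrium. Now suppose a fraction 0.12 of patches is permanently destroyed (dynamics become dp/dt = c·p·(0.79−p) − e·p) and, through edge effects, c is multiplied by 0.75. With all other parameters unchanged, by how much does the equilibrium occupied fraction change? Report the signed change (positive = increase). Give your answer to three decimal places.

-0.283

Observed p* = 175/416 = 0.42067.
Balance c(h−p*) = e gives c = e/(0.91 − 0.42067) = 0.62/0.48933 = 1.26704.
New p* = 0.79 − e/c = 0.79 − 0.62000/0.95028 = 0.13756.
Δp* = 0.13756 − 0.42067 = -0.28311.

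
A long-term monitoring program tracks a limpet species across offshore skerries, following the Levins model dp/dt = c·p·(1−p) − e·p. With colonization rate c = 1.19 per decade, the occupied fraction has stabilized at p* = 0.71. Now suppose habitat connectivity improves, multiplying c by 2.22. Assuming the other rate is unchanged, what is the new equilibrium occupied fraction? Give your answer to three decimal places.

0.869

Balance c(1−p*) = e gives e = 1.19×(1 − 0.71000) = 0.34510.
New p* = 1 − e/c = 1 − 0.34510/2.64180 = 0.86937.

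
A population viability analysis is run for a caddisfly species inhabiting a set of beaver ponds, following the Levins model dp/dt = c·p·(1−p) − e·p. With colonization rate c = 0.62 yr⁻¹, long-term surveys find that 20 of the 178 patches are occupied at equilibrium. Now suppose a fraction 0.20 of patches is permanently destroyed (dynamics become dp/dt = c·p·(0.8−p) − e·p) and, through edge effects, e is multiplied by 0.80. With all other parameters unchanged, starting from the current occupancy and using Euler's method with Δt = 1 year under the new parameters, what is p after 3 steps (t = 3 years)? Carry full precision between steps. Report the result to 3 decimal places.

Observed p* = 20/178 = 0.11236.
Balance c(1−p*) = e gives e = 0.62×(1 − 0.11236) = 0.55034.
Starting from p₀ = 0.11236; update p ← p + (dp/dt)·Δt with the new parameters.
p: 0.11236 → 0.11079  (Δp = -0.00157)
p: 0.11079 → 0.10936  (Δp = -0.00144)
p: 0.10936 → 0.10804  (Δp = -0.00132)

0.108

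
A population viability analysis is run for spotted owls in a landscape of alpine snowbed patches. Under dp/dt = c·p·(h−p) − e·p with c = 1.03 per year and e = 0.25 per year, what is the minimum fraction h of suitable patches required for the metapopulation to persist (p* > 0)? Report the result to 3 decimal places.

p* = h − e/c is positive only when h > e/c.
h_min = e/c = 0.25/1.03 = 0.2427.

0.243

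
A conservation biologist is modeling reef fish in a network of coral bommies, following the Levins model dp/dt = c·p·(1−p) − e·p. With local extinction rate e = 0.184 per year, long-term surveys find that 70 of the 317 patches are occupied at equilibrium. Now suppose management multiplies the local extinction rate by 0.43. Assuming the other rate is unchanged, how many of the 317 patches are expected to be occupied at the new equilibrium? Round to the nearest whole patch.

Observed p* = 70/317 = 0.22082.
Balance c(1−p*) = e gives c = e/(1 − 0.22082) = 0.184/0.77918 = 0.23615.
New p* = 1 − e/c = 1 − 0.07912/0.23615 = 0.66496.
Expected occupied = 317 × 0.66496 = 210.79 ≈ 211.

211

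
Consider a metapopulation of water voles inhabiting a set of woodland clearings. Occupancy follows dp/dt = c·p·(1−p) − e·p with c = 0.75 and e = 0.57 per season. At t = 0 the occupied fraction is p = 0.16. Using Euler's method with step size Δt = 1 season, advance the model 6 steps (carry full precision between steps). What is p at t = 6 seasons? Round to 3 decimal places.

0.207

Update rule: p ← p + [c·p·(1−p) − e·p]·Δt with Δt = 1.
p: 0.16000 → 0.16960  (Δp = +0.00960)
p: 0.16960 → 0.17855  (Δp = +0.00895)
p: 0.17855 → 0.18678  (Δp = +0.00823)
p: 0.18678 → 0.19424  (Δp = +0.00745)
p: 0.19424 → 0.20090  (Δp = +0.00667)
p: 0.20090 → 0.20680  (Δp = +0.00589)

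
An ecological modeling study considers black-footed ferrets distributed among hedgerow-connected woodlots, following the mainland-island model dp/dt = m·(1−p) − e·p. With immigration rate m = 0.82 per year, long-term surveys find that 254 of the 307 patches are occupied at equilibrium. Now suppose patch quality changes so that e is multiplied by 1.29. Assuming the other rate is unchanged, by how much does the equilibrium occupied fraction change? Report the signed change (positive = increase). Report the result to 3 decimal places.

-0.039

Observed p* = 254/307 = 0.82736.
Balance m(1−p*) = e·p* gives e = m(1−p*)/p* = 0.82×0.17264/0.82736 = 0.17110.
New p* = m/(m+e) = 0.82000/(0.82000+0.22072) = 0.78792.
Δp* = 0.78792 − 0.82736 = -0.03944.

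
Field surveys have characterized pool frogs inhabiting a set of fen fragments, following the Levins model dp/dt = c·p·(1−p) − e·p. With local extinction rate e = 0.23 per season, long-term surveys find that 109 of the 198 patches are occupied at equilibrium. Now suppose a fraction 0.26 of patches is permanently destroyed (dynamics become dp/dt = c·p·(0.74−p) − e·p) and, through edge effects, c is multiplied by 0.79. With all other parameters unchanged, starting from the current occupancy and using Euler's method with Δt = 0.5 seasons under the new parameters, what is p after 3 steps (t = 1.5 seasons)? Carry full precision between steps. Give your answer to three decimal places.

Observed p* = 109/198 = 0.55051.
Balance c(1−p*) = e gives c = e/(1 − 0.55051) = 0.23/0.44949 = 0.51169.
Starting from p₀ = 0.55051; update p ← p + (dp/dt)·Δt with the new parameters.
  1  |  dp/dt·Δt = -0.042224  |  p_1 = 0.508281
  2  |  dp/dt·Δt = -0.034647  |  p_2 = 0.473634
  3  |  dp/dt·Δt = -0.028969  |  p_3 = 0.444665

0.445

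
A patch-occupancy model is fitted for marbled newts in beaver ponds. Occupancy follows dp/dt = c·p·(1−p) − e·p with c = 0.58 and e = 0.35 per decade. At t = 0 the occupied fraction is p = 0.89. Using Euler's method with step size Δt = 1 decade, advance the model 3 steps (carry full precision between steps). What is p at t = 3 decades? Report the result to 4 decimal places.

0.4995

Update rule: p ← p + [c·p·(1−p) − e·p]·Δt with Δt = 1.
t = 1: p = 0.89000 + (-0.25472) = 0.63528
t = 2: p = 0.63528 + (-0.08796) = 0.54732
t = 3: p = 0.54732 + (-0.04786) = 0.49946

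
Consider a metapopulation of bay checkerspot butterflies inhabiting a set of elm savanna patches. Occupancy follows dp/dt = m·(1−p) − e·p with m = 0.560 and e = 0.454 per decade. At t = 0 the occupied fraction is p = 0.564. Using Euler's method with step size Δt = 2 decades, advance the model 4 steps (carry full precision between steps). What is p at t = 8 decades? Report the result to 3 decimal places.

0.565

Update rule: p ← p + [m·(1−p) − e·p]·Δt with Δt = 2.
p: 0.56400 → 0.54021  (Δp = -0.02379)
p: 0.54021 → 0.56467  (Δp = +0.02446)
p: 0.56467 → 0.53952  (Δp = -0.02514)
p: 0.53952 → 0.56537  (Δp = +0.02585)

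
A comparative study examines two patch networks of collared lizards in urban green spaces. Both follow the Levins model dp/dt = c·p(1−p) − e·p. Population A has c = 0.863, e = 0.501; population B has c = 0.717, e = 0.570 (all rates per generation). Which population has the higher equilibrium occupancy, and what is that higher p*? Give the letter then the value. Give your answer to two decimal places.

A: p*_A = 1 − 0.501/0.863 = 0.4195.
B: p*_B = 1 − 0.570/0.717 = 0.2050.
A is higher at 0.4195.

A, 0.42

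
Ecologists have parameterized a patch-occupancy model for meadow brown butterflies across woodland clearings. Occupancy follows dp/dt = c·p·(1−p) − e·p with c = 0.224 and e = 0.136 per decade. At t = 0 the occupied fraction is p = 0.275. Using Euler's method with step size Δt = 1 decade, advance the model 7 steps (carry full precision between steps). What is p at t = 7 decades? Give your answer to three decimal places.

Update rule: p ← p + [c·p·(1−p) − e·p]·Δt with Δt = 1.
t = 1: p = 0.27500 + (+0.00726) = 0.28226
t = 2: p = 0.28226 + (+0.00699) = 0.28925
t = 3: p = 0.28925 + (+0.00671) = 0.29597
t = 4: p = 0.29597 + (+0.00642) = 0.30239
t = 5: p = 0.30239 + (+0.00613) = 0.30852
t = 6: p = 0.30852 + (+0.00583) = 0.31435
t = 7: p = 0.31435 + (+0.00553) = 0.31987

0.320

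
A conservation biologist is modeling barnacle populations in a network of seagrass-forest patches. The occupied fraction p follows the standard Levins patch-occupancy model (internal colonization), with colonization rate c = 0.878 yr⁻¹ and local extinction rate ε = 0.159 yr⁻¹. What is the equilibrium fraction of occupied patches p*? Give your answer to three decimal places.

0.819

At equilibrium, colonization balances extinction: c·p*·(1−p*) = ε·p*.
So p* = 1 − ε/c = 1 − 0.159/0.878 = 1 − 0.1811 = 0.8189.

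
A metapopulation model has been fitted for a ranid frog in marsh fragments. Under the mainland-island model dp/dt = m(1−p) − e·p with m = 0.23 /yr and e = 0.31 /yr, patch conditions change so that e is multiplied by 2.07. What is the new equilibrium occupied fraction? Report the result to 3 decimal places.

0.264

Before: p* = 0.23/(0.23+0.31) = 0.4259.
After: m = 0.23, e = 0.6417; p* = 0.23/0.8717 = 0.2639.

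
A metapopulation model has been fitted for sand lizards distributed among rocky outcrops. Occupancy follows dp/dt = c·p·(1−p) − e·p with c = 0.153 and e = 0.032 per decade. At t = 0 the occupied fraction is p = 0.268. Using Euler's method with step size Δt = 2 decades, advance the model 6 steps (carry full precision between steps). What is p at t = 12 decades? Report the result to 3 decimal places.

0.543

Update rule: p ← p + [c·p·(1−p) − e·p]·Δt with Δt = 2.
t = 2: p = 0.26800 + (+0.04288) = 0.31088
t = 4: p = 0.31088 + (+0.04566) = 0.35654
t = 6: p = 0.35654 + (+0.04738) = 0.40392
t = 8: p = 0.40392 + (+0.04782) = 0.45174
t = 10: p = 0.45174 + (+0.04688) = 0.49862
t = 12: p = 0.49862 + (+0.04459) = 0.54321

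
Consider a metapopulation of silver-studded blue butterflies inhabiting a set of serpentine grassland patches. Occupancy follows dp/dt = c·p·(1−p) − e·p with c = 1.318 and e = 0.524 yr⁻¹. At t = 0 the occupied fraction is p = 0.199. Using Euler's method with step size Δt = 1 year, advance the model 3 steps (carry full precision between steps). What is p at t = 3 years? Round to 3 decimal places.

0.524

Update rule: p ← p + [c·p·(1−p) − e·p]·Δt with Δt = 1.
step 1: Δp = +0.10581, p = 0.30481
step 2: Δp = +0.11956, p = 0.42438
step 3: Δp = +0.09959, p = 0.52397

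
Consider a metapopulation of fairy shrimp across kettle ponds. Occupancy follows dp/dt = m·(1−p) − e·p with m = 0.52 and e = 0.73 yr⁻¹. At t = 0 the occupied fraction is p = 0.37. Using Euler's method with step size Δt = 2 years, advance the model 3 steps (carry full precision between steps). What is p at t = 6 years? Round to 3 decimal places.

0.571

Update rule: p ← p + [m·(1−p) − e·p]·Δt with Δt = 2.
t = 2: p = 0.37000 + (+0.11500) = 0.48500
t = 4: p = 0.48500 + (-0.17250) = 0.31250
t = 6: p = 0.31250 + (+0.25875) = 0.57125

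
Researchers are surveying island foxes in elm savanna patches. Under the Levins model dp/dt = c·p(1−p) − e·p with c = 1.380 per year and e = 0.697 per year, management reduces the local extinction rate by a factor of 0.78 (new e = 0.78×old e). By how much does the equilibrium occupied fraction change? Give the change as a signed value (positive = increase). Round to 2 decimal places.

0.11

Before: p* = 1 − 0.697/1.380 = 0.4949.
After the change, c = 1.38, e = 0.54366, so p* = 1 − 0.54366/1.38 = 0.6060.
Δp* = 0.6060 − 0.4949 = +0.1111.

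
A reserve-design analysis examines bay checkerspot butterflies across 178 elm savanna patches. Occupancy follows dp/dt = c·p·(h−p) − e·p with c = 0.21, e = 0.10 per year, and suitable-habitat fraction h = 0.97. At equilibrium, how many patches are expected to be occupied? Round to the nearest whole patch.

p* = h − e/c = 0.97 − 0.4762 = 0.4938.
Expected occupied patches = N × p* = 178 × 0.4938 = 87.90 ≈ 88.

88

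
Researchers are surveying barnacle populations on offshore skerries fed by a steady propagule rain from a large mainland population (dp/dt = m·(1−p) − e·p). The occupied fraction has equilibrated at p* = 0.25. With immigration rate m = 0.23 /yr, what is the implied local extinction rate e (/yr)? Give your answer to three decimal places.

At equilibrium m(1−p*) = e·p*, so e = m(1−p*)/p*.
e = 0.23 × 0.7500 / 0.25 = 0.6900.

0.690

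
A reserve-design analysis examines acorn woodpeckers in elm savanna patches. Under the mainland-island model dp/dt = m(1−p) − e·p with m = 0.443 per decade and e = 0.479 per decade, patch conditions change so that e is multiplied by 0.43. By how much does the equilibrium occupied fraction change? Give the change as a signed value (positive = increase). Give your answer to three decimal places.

Before: p* = 0.443/(0.443+0.479) = 0.4805.
After: m = 0.443, e = 0.20597; p* = 0.443/0.6490 = 0.6826.
Δp* = 0.6826 − 0.4805 = +0.2021.

0.202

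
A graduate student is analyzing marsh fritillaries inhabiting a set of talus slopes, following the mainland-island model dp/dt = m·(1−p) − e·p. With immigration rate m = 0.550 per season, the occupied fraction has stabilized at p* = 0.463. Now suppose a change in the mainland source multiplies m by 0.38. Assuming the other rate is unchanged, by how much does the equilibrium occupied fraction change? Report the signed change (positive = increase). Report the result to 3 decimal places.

-0.216

Balance m(1−p*) = e·p* gives e = m(1−p*)/p* = 0.550×0.53700/0.46300 = 0.63790.
New p* = m/(m+e) = 0.20900/(0.20900+0.63790) = 0.24678.
Δp* = 0.24678 − 0.46300 = -0.21622.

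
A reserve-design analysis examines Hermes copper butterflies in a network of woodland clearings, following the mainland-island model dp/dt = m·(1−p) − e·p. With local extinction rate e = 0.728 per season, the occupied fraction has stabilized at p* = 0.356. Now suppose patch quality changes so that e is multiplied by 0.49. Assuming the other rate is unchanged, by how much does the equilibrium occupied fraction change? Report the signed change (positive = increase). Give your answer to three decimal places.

0.174

Balance m(1−p*) = e·p* gives m = e·p*/(1−p*) = 0.728×0.35600/0.64400 = 0.40243.
New p* = m/(m+e) = 0.40243/(0.40243+0.35672) = 0.53011.
Δp* = 0.53011 − 0.35600 = +0.17411.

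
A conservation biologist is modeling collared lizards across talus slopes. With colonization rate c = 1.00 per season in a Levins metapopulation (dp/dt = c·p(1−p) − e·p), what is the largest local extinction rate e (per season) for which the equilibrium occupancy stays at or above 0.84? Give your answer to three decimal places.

0.160

1 − e/c ≥ 0.84 ⇒ e ≤ c(1 − 0.84) = 1.00 × 0.1600.
e_max = 0.1600.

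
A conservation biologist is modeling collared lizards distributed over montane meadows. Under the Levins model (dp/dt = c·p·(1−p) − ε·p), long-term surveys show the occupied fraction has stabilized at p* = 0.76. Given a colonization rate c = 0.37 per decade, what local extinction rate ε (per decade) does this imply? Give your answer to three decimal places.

0.089

At equilibrium c(1−p*) = ε.
ε = 0.37 × (1 − 0.76) = 0.37 × 0.2400 = 0.0888.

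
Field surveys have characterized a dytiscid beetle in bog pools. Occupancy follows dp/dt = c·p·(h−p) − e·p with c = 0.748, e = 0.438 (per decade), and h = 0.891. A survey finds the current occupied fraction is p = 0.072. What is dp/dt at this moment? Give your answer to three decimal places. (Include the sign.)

0.013

Colonization term: c·p·(h−p) = 0.748×0.072×0.8190 = 0.04411.
Extinction term: e·p = 0.03154.
dp/dt = 0.04411 − 0.03154 = 0.01257.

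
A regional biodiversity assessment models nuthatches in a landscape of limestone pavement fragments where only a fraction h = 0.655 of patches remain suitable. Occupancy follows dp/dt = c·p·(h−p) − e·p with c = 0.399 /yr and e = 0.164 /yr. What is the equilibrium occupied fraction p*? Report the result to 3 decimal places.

Setting dp/dt = 0 and dividing by p* gives c·(h−p*) = e.
So p* = h − e/c = 0.655 − 0.164/0.399 = 0.655 − 0.4110 = 0.2440.

0.244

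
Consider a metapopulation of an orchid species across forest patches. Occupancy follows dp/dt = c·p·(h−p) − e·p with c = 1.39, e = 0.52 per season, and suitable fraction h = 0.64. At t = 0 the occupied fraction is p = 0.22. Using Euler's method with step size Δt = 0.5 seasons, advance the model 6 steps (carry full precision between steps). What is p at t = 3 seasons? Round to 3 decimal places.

0.250

Update rule: p ← p + [c·p·(h−p) − e·p]·Δt with Δt = 0.5.
p: 0.22000 → 0.22702  (Δp = +0.00702)
p: 0.22702 → 0.23315  (Δp = +0.00613)
p: 0.23315 → 0.23846  (Δp = +0.00531)
p: 0.23846 → 0.24301  (Δp = +0.00455)
p: 0.24301 → 0.24687  (Δp = +0.00387)
p: 0.24687 → 0.25014  (Δp = +0.00326)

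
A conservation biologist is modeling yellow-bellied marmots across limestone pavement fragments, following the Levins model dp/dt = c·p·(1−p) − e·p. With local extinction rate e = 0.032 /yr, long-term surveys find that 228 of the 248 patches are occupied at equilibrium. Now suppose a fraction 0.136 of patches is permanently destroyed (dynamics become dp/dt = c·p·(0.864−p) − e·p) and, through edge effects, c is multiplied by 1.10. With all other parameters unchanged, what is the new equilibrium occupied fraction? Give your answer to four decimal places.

Observed p* = 228/248 = 0.91935.
Balance c(1−p*) = e gives c = e/(1 − 0.91935) = 0.032/0.08065 = 0.39678.
New p* = 0.864 − e/c = 0.864 − 0.03200/0.43646 = 0.79068.

0.7907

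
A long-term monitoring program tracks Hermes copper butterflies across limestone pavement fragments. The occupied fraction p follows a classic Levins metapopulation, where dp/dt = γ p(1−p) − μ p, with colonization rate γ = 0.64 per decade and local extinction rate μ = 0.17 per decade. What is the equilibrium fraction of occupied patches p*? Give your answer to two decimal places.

At equilibrium, colonization balances extinction: γ·p*·(1−p*) = μ·p*.
So p* = 1 − μ/γ = 1 − 0.17/0.64 = 1 − 0.2656 = 0.7344.

0.73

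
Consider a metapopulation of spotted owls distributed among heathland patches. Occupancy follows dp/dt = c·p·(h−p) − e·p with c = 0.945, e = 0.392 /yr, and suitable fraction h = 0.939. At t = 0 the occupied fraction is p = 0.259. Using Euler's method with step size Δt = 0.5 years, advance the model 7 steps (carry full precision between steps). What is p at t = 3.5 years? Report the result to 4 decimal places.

0.4496

Update rule: p ← p + [c·p·(h−p) − e·p]·Δt with Δt = 0.5.
t = 0.5: p = 0.25900 + (+0.03245) = 0.29145
t = 1: p = 0.29145 + (+0.03205) = 0.32350
t = 1.5: p = 0.32350 + (+0.03068) = 0.35418
t = 2: p = 0.35418 + (+0.02845) = 0.38263
t = 2.5: p = 0.38263 + (+0.02559) = 0.40822
t = 3: p = 0.40822 + (+0.02237) = 0.43059
t = 3.5: p = 0.43059 + (+0.01904) = 0.44963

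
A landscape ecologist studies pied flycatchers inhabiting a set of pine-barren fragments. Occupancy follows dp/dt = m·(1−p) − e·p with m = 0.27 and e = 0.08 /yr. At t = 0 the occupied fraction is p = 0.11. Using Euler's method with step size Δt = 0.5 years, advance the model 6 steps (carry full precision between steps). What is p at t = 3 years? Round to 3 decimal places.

0.563

Update rule: p ← p + [m·(1−p) − e·p]·Δt with Δt = 0.5.
  1  |  dp/dt·Δt = +0.115750  |  p_1 = 0.225750
  2  |  dp/dt·Δt = +0.095494  |  p_2 = 0.321244
  3  |  dp/dt·Δt = +0.078782  |  p_3 = 0.400026
  4  |  dp/dt·Δt = +0.064995  |  p_4 = 0.465022
  5  |  dp/dt·Δt = +0.053621  |  p_5 = 0.518643
  6  |  dp/dt·Δt = +0.044238  |  p_6 = 0.562880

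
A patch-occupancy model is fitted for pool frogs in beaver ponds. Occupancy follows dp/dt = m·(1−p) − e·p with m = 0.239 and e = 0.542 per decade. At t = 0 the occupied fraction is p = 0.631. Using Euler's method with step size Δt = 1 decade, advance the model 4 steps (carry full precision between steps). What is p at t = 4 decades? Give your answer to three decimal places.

0.307

Update rule: p ← p + [m·(1−p) − e·p]·Δt with Δt = 1.
p: 0.63100 → 0.37719  (Δp = -0.25381)
p: 0.37719 → 0.32160  (Δp = -0.05558)
p: 0.32160 → 0.30943  (Δp = -0.01217)
p: 0.30943 → 0.30677  (Δp = -0.00267)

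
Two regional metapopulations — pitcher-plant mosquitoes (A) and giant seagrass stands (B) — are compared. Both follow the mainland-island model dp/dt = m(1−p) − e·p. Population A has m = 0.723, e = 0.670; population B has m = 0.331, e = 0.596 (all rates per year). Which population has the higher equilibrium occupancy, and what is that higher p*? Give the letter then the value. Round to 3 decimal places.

A: p*_A = m/(m+e) = 0.723/1.3930 = 0.5190.
B: p*_B = 0.331/0.9270 = 0.3571.
A is higher at 0.5190.

A, 0.519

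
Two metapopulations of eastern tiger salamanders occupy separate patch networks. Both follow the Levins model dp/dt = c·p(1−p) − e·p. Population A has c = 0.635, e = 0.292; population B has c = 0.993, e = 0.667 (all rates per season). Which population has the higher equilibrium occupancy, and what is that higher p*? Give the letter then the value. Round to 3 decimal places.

A, 0.540

A: p*_A = 1 − 0.292/0.635 = 0.5402.
B: p*_B = 1 − 0.667/0.993 = 0.3283.
A is higher at 0.5402.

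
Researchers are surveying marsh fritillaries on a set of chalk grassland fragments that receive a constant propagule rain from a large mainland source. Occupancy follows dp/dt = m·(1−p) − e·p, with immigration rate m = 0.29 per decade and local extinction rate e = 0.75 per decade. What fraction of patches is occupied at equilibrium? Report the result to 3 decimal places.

0.279

At equilibrium the propagule rain into empty patches balances local extinction: m(1−p*) = e·p*.
p* = m/(m+e) = 0.29/(0.29+0.75) = 0.29/1.0400 = 0.2788.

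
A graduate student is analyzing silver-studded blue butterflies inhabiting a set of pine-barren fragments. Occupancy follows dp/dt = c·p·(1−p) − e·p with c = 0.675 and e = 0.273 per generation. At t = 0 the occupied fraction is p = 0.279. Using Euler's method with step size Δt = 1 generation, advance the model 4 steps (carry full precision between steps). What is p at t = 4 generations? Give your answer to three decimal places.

0.495

Update rule: p ← p + [c·p·(1−p) − e·p]·Δt with Δt = 1.
step 1: Δp = +0.05962, p = 0.33862
step 2: Δp = +0.05873, p = 0.39734
step 3: Δp = +0.05316, p = 0.45050
step 4: Δp = +0.04411, p = 0.49461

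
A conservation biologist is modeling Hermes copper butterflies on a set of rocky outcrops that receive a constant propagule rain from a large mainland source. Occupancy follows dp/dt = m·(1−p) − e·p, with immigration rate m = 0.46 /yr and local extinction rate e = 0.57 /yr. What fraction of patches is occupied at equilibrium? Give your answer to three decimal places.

0.447

Setting dp/dt = 0: m − m·p* = e·p*, so m = (m+e)·p*.
p* = m/(m+e) = 0.46/(0.46+0.57) = 0.46/1.0300 = 0.4466.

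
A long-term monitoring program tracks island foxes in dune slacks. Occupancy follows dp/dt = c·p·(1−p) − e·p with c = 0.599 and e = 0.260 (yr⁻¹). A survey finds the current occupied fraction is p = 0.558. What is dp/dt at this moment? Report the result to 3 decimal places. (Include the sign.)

Colonization term: c·p·(1−p) = 0.599×0.558×0.4420 = 0.14773.
Extinction term: e·p = 0.14508.
dp/dt = 0.14773 − 0.14508 = 0.00265.

0.003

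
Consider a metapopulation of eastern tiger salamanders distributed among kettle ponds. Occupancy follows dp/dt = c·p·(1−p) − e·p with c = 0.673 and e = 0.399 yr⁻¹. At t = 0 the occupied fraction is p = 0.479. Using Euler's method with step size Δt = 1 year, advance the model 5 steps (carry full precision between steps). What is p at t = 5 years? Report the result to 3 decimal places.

0.419

Update rule: p ← p + [c·p·(1−p) − e·p]·Δt with Δt = 1.
step 1: Δp = -0.02317, p = 0.45583
step 2: Δp = -0.01494, p = 0.44089
step 3: Δp = -0.01002, p = 0.43087
step 4: Δp = -0.00688, p = 0.42399
step 5: Δp = -0.00481, p = 0.41918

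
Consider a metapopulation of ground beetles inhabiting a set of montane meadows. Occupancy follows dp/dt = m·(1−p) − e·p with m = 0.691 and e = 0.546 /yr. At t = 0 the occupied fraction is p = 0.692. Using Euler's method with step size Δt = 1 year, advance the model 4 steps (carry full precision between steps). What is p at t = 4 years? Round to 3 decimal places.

0.559

Update rule: p ← p + [m·(1−p) − e·p]·Δt with Δt = 1.
p: 0.69200 → 0.52700  (Δp = -0.16500)
p: 0.52700 → 0.56610  (Δp = +0.03911)
p: 0.56610 → 0.55683  (Δp = -0.00927)
p: 0.55683 → 0.55903  (Δp = +0.00220)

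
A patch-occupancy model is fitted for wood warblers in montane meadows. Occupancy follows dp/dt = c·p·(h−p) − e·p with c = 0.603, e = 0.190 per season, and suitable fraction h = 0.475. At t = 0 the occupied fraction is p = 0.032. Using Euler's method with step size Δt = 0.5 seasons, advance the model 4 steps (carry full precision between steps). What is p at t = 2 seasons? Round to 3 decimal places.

Update rule: p ← p + [c·p·(h−p) − e·p]·Δt with Δt = 0.5.
step 1: Δp = +0.00123, p = 0.03323
step 2: Δp = +0.00127, p = 0.03450
step 3: Δp = +0.00130, p = 0.03581
step 4: Δp = +0.00134, p = 0.03715

0.037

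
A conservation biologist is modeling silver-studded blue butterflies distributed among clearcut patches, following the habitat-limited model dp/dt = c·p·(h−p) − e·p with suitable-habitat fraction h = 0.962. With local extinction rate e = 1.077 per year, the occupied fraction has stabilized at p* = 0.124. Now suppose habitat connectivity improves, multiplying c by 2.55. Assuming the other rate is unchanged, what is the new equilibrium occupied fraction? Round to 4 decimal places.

Balance c(h−p*) = e gives c = e/(0.962 − 0.12400) = 1.077/0.83800 = 1.28520.
New p* = 0.962 − e/c = 0.962 − 1.07700/3.27726 = 0.63337.

0.6334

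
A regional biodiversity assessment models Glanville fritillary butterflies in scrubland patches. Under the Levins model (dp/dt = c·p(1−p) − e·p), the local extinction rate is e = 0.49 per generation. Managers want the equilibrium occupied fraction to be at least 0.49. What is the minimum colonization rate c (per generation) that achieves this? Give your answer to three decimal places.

p* = 1 − e/c ≥ 0.49 requires e/c ≤ 0.5100, i.e. c ≥ e/0.5100.
c_min = 0.49/0.5100 = 0.9608.

0.961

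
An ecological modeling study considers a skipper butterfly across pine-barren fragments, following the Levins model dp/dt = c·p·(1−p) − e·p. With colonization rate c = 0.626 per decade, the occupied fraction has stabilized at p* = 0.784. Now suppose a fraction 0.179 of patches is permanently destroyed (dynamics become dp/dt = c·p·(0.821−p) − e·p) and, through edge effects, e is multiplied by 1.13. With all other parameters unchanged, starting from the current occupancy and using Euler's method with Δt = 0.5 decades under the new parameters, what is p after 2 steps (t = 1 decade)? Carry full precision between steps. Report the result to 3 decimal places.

0.697

Balance c(1−p*) = e gives e = 0.626×(1 − 0.78400) = 0.13522.
Starting from p₀ = 0.78400; update p ← p + (dp/dt)·Δt with the new parameters.
t = 0.5: p = 0.78400 + (-0.05082) = 0.73318
t = 1: p = 0.73318 + (-0.03586) = 0.69732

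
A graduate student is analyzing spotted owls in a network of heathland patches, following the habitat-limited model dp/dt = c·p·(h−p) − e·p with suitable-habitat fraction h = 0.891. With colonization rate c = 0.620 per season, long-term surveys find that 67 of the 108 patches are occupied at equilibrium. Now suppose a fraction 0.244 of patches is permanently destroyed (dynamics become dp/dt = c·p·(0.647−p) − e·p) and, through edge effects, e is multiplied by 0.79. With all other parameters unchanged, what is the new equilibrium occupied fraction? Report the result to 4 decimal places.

Observed p* = 67/108 = 0.62037.
Balance c(h−p*) = e gives e = 0.620×(0.891 − 0.62037) = 0.16779.
New p* = 0.647 − e/c = 0.647 − 0.13255/0.62000 = 0.43321.

0.4332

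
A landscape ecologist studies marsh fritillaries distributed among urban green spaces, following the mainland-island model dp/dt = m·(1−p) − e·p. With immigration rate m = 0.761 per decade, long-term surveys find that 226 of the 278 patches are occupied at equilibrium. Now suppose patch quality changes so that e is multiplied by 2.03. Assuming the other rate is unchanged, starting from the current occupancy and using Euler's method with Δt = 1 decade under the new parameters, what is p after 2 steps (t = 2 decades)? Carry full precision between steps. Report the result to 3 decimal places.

Observed p* = 226/278 = 0.81295.
Balance m(1−p*) = e·p* gives e = m(1−p*)/p* = 0.761×0.18705/0.81295 = 0.17510.
Starting from p₀ = 0.81295; update p ← p + (dp/dt)·Δt with the new parameters.
p: 0.81295 → 0.66633  (Δp = -0.14662)
p: 0.66633 → 0.68341  (Δp = +0.01707)

0.683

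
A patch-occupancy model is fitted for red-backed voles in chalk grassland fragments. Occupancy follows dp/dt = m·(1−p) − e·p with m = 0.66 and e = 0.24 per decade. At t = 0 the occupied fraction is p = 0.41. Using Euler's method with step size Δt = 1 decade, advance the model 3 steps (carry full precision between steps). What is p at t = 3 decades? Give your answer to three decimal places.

0.733

Update rule: p ← p + [m·(1−p) − e·p]·Δt with Δt = 1.
p: 0.41000 → 0.70100  (Δp = +0.29100)
p: 0.70100 → 0.73010  (Δp = +0.02910)
p: 0.73010 → 0.73301  (Δp = +0.00291)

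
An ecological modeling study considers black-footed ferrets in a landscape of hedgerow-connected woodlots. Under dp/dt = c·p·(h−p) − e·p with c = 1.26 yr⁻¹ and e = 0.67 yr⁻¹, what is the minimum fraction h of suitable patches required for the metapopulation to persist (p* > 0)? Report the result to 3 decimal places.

p* = h − e/c is positive only when h > e/c.
h_min = e/c = 0.67/1.26 = 0.5317.

0.532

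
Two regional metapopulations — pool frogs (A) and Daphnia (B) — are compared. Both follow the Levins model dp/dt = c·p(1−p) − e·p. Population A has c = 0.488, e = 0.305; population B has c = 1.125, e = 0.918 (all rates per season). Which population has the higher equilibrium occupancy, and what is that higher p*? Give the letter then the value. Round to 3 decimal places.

A, 0.375

A: p*_A = 1 − 0.305/0.488 = 0.3750.
B: p*_B = 1 − 0.918/1.125 = 0.1840.
A is higher at 0.3750.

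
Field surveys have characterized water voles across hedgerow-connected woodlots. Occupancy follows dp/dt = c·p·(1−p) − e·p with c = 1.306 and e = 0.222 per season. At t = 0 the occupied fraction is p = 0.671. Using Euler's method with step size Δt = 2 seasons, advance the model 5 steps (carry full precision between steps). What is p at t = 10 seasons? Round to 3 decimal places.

Update rule: p ← p + [c·p·(1−p) − e·p]·Δt with Δt = 2.
t = 2: p = 0.67100 + (+0.27870) = 0.94970
t = 4: p = 0.94970 + (-0.29689) = 0.65281
t = 6: p = 0.65281 + (+0.30216) = 0.95497
t = 8: p = 0.95497 + (-0.31168) = 0.64329
t = 10: p = 0.64329 + (+0.31375) = 0.95704

0.957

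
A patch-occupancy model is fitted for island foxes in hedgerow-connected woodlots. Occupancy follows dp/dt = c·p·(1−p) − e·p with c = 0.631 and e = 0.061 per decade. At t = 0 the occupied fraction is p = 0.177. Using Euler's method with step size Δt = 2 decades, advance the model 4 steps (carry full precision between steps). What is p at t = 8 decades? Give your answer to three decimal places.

Update rule: p ← p + [c·p·(1−p) − e·p]·Δt with Δt = 2.
  1  |  dp/dt·Δt = +0.162243  |  p_1 = 0.339243
  2  |  dp/dt·Δt = +0.241499  |  p_2 = 0.580741
  3  |  dp/dt·Δt = +0.236422  |  p_3 = 0.817164
  4  |  dp/dt·Δt = +0.088858  |  p_4 = 0.906022

0.906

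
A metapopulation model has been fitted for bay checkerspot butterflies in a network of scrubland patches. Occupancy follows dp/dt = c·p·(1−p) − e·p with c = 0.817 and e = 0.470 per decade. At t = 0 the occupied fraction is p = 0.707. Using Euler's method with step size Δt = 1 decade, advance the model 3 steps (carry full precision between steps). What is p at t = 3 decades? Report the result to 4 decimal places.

Update rule: p ← p + [c·p·(1−p) − e·p]·Δt with Δt = 1.
  1  |  dp/dt·Δt = -0.163048  |  p_1 = 0.543952
  2  |  dp/dt·Δt = -0.052986  |  p_2 = 0.490966
  3  |  dp/dt·Δt = -0.026571  |  p_3 = 0.464396

0.4644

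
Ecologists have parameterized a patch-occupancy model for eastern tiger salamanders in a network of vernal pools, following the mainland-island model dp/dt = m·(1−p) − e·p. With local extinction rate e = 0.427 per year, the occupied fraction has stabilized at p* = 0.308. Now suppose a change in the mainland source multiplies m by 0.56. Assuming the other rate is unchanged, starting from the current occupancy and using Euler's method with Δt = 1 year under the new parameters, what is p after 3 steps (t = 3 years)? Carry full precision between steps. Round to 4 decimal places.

Balance m(1−p*) = e·p* gives m = e·p*/(1−p*) = 0.427×0.30800/0.69200 = 0.19005.
Starting from p₀ = 0.30800; update p ← p + (dp/dt)·Δt with the new parameters.
  1  |  dp/dt·Δt = -0.057867  |  p_1 = 0.250133
  2  |  dp/dt·Δt = -0.026999  |  p_2 = 0.223134
  3  |  dp/dt·Δt = -0.012597  |  p_3 = 0.210537

0.2105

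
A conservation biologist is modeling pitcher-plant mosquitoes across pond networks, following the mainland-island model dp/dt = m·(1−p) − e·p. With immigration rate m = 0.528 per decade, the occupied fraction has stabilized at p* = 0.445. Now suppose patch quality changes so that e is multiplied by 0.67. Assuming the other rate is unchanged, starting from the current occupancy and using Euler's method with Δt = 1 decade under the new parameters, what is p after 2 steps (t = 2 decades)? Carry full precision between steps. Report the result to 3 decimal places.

Balance m(1−p*) = e·p* gives e = m(1−p*)/p* = 0.528×0.55500/0.44500 = 0.65852.
Starting from p₀ = 0.44500; update p ← p + (dp/dt)·Δt with the new parameters.
  1  |  dp/dt·Δt = +0.096703  |  p_1 = 0.541703
  2  |  dp/dt·Δt = +0.002978  |  p_2 = 0.544681

0.545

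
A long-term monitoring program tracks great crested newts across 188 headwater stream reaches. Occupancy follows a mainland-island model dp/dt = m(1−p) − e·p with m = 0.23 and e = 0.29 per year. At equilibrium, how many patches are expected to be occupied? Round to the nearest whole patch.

83

p* = m/(m+e) = 0.23/0.5200 = 0.4423.
Expected occupied patches = N × p* = 188 × 0.4423 = 83.15 ≈ 83.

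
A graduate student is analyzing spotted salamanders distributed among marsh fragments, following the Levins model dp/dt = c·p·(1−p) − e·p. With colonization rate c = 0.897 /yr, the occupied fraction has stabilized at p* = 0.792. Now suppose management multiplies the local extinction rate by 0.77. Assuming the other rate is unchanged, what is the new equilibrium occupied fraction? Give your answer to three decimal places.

Balance c(1−p*) = e gives e = 0.897×(1 − 0.79200) = 0.18658.
New p* = 1 − e/c = 1 − 0.14367/0.89700 = 0.83983.

0.840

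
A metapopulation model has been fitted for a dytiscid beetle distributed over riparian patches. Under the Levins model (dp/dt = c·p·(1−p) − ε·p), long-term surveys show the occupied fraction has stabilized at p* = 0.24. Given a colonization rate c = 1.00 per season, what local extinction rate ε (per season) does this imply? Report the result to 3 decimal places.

0.760

At equilibrium c(1−p*) = ε.
ε = 1.00 × (1 − 0.24) = 1.00 × 0.7600 = 0.7600.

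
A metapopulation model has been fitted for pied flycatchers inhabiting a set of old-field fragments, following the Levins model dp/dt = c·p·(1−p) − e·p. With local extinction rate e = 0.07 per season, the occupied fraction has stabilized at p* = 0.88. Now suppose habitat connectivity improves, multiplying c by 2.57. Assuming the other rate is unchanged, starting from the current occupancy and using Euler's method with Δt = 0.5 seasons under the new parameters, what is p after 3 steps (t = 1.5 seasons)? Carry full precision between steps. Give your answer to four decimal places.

0.9511

Balance c(1−p*) = e gives c = e/(1 − 0.88000) = 0.07/0.12000 = 0.58333.
Starting from p₀ = 0.88000; update p ← p + (dp/dt)·Δt with the new parameters.
step 1: Δp = +0.04836, p = 0.92836
step 2: Δp = +0.01736, p = 0.94572
step 3: Δp = +0.00538, p = 0.95110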